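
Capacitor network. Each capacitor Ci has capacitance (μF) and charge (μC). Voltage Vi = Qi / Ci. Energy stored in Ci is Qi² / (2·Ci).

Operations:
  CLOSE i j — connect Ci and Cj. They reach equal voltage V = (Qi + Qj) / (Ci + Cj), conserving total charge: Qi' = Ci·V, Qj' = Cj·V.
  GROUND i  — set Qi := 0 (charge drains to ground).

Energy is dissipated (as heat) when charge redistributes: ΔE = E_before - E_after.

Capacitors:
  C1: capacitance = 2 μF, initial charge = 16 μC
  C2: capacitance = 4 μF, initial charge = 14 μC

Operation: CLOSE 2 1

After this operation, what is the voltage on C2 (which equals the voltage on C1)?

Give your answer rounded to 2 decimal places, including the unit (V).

Initial: C1(2μF, Q=16μC, V=8.00V), C2(4μF, Q=14μC, V=3.50V)
Op 1: CLOSE 2-1: Q_total=30.00, C_total=6.00, V=5.00; Q2=20.00, Q1=10.00; dissipated=13.500

Answer: 5.00 V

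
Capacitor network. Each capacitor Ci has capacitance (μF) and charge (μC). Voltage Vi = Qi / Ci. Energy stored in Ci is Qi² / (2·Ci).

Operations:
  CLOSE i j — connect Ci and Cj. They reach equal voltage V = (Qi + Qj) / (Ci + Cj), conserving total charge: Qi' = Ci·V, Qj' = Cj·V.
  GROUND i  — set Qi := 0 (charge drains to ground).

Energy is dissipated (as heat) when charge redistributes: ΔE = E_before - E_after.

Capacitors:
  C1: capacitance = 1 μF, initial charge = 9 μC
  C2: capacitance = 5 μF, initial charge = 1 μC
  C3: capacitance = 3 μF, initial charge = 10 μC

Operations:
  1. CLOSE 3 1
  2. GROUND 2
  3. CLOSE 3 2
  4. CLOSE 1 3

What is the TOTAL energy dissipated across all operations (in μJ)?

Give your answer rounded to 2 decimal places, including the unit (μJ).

Answer: 36.60 μJ

Derivation:
Initial: C1(1μF, Q=9μC, V=9.00V), C2(5μF, Q=1μC, V=0.20V), C3(3μF, Q=10μC, V=3.33V)
Op 1: CLOSE 3-1: Q_total=19.00, C_total=4.00, V=4.75; Q3=14.25, Q1=4.75; dissipated=12.042
Op 2: GROUND 2: Q2=0; energy lost=0.100
Op 3: CLOSE 3-2: Q_total=14.25, C_total=8.00, V=1.78; Q3=5.34, Q2=8.91; dissipated=21.152
Op 4: CLOSE 1-3: Q_total=10.09, C_total=4.00, V=2.52; Q1=2.52, Q3=7.57; dissipated=3.305
Total dissipated: 36.599 μJ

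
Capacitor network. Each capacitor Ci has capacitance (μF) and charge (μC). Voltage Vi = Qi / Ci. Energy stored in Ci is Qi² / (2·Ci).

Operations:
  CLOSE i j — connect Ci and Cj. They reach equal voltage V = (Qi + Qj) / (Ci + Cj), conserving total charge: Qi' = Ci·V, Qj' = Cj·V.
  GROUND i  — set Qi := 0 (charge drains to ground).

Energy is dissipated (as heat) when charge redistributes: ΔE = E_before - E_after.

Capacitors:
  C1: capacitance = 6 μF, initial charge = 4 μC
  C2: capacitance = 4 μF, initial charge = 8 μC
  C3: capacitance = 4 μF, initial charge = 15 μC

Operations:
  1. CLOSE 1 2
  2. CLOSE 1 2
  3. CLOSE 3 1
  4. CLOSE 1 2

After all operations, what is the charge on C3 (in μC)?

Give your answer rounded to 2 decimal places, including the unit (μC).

Answer: 8.88 μC

Derivation:
Initial: C1(6μF, Q=4μC, V=0.67V), C2(4μF, Q=8μC, V=2.00V), C3(4μF, Q=15μC, V=3.75V)
Op 1: CLOSE 1-2: Q_total=12.00, C_total=10.00, V=1.20; Q1=7.20, Q2=4.80; dissipated=2.133
Op 2: CLOSE 1-2: Q_total=12.00, C_total=10.00, V=1.20; Q1=7.20, Q2=4.80; dissipated=0.000
Op 3: CLOSE 3-1: Q_total=22.20, C_total=10.00, V=2.22; Q3=8.88, Q1=13.32; dissipated=7.803
Op 4: CLOSE 1-2: Q_total=18.12, C_total=10.00, V=1.81; Q1=10.87, Q2=7.25; dissipated=1.248
Final charges: Q1=10.87, Q2=7.25, Q3=8.88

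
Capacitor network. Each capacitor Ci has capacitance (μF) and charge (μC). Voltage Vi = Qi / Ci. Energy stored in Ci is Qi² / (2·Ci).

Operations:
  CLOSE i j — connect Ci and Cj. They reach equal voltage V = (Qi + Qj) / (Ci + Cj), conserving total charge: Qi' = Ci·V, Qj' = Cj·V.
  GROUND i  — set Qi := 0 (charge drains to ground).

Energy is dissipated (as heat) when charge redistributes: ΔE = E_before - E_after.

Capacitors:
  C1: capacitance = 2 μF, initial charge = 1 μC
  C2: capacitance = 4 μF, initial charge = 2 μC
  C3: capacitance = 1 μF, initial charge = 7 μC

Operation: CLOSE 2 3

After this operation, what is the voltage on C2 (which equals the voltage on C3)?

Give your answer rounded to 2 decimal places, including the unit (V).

Answer: 1.80 V

Derivation:
Initial: C1(2μF, Q=1μC, V=0.50V), C2(4μF, Q=2μC, V=0.50V), C3(1μF, Q=7μC, V=7.00V)
Op 1: CLOSE 2-3: Q_total=9.00, C_total=5.00, V=1.80; Q2=7.20, Q3=1.80; dissipated=16.900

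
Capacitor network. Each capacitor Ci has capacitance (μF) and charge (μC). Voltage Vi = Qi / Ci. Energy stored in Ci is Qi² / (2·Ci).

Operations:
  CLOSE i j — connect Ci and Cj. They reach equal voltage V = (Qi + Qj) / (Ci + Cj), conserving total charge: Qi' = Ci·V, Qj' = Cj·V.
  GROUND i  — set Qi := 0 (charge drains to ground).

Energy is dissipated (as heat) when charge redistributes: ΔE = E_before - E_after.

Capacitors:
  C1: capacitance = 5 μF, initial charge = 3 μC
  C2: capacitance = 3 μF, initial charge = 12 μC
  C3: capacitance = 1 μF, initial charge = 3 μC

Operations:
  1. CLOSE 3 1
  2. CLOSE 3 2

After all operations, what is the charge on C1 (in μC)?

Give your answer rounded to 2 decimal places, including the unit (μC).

Answer: 5.00 μC

Derivation:
Initial: C1(5μF, Q=3μC, V=0.60V), C2(3μF, Q=12μC, V=4.00V), C3(1μF, Q=3μC, V=3.00V)
Op 1: CLOSE 3-1: Q_total=6.00, C_total=6.00, V=1.00; Q3=1.00, Q1=5.00; dissipated=2.400
Op 2: CLOSE 3-2: Q_total=13.00, C_total=4.00, V=3.25; Q3=3.25, Q2=9.75; dissipated=3.375
Final charges: Q1=5.00, Q2=9.75, Q3=3.25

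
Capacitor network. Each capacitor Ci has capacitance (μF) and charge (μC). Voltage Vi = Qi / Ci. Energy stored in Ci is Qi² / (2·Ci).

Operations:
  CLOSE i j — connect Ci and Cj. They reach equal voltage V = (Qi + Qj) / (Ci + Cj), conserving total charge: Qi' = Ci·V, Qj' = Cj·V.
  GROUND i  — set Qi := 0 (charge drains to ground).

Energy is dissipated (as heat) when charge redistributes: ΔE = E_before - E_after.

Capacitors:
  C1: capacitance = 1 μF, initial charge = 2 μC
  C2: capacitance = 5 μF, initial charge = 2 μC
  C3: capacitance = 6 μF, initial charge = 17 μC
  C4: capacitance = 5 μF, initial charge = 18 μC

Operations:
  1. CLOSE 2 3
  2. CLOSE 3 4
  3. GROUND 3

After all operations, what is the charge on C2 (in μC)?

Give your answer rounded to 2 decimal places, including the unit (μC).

Initial: C1(1μF, Q=2μC, V=2.00V), C2(5μF, Q=2μC, V=0.40V), C3(6μF, Q=17μC, V=2.83V), C4(5μF, Q=18μC, V=3.60V)
Op 1: CLOSE 2-3: Q_total=19.00, C_total=11.00, V=1.73; Q2=8.64, Q3=10.36; dissipated=8.074
Op 2: CLOSE 3-4: Q_total=28.36, C_total=11.00, V=2.58; Q3=15.47, Q4=12.89; dissipated=4.782
Op 3: GROUND 3: Q3=0; energy lost=19.946
Final charges: Q1=2.00, Q2=8.64, Q3=0.00, Q4=12.89

Answer: 8.64 μC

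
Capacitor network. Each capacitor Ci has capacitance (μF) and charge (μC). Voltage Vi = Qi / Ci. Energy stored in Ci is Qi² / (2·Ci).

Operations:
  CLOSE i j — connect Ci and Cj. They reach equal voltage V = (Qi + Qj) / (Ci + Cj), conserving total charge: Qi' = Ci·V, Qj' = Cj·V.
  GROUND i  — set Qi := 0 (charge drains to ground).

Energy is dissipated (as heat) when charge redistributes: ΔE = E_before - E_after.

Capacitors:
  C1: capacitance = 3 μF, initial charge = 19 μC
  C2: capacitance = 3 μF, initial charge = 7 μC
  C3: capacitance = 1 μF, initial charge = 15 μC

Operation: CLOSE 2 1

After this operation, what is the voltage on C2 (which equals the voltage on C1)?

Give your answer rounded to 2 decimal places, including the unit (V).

Initial: C1(3μF, Q=19μC, V=6.33V), C2(3μF, Q=7μC, V=2.33V), C3(1μF, Q=15μC, V=15.00V)
Op 1: CLOSE 2-1: Q_total=26.00, C_total=6.00, V=4.33; Q2=13.00, Q1=13.00; dissipated=12.000

Answer: 4.33 V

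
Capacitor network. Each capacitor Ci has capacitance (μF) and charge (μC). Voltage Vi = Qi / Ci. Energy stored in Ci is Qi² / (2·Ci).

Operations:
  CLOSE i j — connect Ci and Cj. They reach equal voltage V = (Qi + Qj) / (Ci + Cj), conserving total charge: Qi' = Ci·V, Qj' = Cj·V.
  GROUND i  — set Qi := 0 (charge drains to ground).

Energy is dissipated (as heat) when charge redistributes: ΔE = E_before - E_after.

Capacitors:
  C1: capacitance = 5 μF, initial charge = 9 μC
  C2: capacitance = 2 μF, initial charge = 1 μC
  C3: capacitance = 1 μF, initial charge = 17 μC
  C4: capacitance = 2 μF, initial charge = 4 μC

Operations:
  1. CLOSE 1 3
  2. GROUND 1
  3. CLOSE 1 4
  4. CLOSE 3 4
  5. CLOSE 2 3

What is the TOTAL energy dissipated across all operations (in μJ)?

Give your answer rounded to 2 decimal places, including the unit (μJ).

Answer: 151.37 μJ

Derivation:
Initial: C1(5μF, Q=9μC, V=1.80V), C2(2μF, Q=1μC, V=0.50V), C3(1μF, Q=17μC, V=17.00V), C4(2μF, Q=4μC, V=2.00V)
Op 1: CLOSE 1-3: Q_total=26.00, C_total=6.00, V=4.33; Q1=21.67, Q3=4.33; dissipated=96.267
Op 2: GROUND 1: Q1=0; energy lost=46.944
Op 3: CLOSE 1-4: Q_total=4.00, C_total=7.00, V=0.57; Q1=2.86, Q4=1.14; dissipated=2.857
Op 4: CLOSE 3-4: Q_total=5.48, C_total=3.00, V=1.83; Q3=1.83, Q4=3.65; dissipated=4.717
Op 5: CLOSE 2-3: Q_total=2.83, C_total=3.00, V=0.94; Q2=1.88, Q3=0.94; dissipated=0.586
Total dissipated: 151.371 μJ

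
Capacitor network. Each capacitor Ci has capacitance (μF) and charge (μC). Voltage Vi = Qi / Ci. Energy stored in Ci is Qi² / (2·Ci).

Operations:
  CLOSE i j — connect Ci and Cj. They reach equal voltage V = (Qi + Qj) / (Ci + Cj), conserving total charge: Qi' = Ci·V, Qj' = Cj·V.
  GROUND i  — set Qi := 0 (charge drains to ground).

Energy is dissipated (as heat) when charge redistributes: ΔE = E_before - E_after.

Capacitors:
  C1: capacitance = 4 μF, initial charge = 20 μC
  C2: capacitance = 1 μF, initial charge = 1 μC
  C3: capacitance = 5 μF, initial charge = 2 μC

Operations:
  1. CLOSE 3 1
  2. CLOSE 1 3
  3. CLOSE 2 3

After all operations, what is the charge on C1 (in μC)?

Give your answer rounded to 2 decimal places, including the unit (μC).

Answer: 9.78 μC

Derivation:
Initial: C1(4μF, Q=20μC, V=5.00V), C2(1μF, Q=1μC, V=1.00V), C3(5μF, Q=2μC, V=0.40V)
Op 1: CLOSE 3-1: Q_total=22.00, C_total=9.00, V=2.44; Q3=12.22, Q1=9.78; dissipated=23.511
Op 2: CLOSE 1-3: Q_total=22.00, C_total=9.00, V=2.44; Q1=9.78, Q3=12.22; dissipated=0.000
Op 3: CLOSE 2-3: Q_total=13.22, C_total=6.00, V=2.20; Q2=2.20, Q3=11.02; dissipated=0.869
Final charges: Q1=9.78, Q2=2.20, Q3=11.02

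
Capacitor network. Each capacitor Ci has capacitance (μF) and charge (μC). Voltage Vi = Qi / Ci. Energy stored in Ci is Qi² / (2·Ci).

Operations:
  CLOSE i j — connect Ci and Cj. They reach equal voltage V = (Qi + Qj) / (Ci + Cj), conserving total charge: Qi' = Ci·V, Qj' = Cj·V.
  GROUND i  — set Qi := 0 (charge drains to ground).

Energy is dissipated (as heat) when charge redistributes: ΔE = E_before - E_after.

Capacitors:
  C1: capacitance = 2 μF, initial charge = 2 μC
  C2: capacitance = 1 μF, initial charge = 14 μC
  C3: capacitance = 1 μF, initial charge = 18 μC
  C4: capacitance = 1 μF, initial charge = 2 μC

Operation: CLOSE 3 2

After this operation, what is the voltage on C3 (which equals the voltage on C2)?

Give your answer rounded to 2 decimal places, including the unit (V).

Answer: 16.00 V

Derivation:
Initial: C1(2μF, Q=2μC, V=1.00V), C2(1μF, Q=14μC, V=14.00V), C3(1μF, Q=18μC, V=18.00V), C4(1μF, Q=2μC, V=2.00V)
Op 1: CLOSE 3-2: Q_total=32.00, C_total=2.00, V=16.00; Q3=16.00, Q2=16.00; dissipated=4.000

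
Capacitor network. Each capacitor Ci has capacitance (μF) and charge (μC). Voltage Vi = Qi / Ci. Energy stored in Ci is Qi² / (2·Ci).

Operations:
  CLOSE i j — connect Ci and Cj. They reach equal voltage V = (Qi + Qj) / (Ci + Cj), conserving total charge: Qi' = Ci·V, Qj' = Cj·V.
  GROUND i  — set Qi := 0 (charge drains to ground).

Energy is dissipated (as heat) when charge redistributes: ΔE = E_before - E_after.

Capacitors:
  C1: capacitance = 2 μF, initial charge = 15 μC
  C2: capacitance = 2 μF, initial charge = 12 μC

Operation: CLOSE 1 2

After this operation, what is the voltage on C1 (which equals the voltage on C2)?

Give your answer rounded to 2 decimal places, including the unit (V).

Initial: C1(2μF, Q=15μC, V=7.50V), C2(2μF, Q=12μC, V=6.00V)
Op 1: CLOSE 1-2: Q_total=27.00, C_total=4.00, V=6.75; Q1=13.50, Q2=13.50; dissipated=1.125

Answer: 6.75 V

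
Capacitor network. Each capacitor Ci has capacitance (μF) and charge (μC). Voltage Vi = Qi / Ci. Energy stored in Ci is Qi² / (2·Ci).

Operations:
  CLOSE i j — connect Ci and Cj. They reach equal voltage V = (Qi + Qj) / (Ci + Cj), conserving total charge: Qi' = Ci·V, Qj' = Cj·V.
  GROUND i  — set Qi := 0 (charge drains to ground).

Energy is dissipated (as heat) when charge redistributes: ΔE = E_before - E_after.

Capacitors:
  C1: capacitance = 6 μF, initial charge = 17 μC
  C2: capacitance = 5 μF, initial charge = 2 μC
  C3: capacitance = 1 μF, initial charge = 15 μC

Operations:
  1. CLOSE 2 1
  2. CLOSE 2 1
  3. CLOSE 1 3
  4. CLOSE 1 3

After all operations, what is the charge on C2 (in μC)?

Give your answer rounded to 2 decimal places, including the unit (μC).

Initial: C1(6μF, Q=17μC, V=2.83V), C2(5μF, Q=2μC, V=0.40V), C3(1μF, Q=15μC, V=15.00V)
Op 1: CLOSE 2-1: Q_total=19.00, C_total=11.00, V=1.73; Q2=8.64, Q1=10.36; dissipated=8.074
Op 2: CLOSE 2-1: Q_total=19.00, C_total=11.00, V=1.73; Q2=8.64, Q1=10.36; dissipated=0.000
Op 3: CLOSE 1-3: Q_total=25.36, C_total=7.00, V=3.62; Q1=21.74, Q3=3.62; dissipated=75.499
Op 4: CLOSE 1-3: Q_total=25.36, C_total=7.00, V=3.62; Q1=21.74, Q3=3.62; dissipated=0.000
Final charges: Q1=21.74, Q2=8.64, Q3=3.62

Answer: 8.64 μC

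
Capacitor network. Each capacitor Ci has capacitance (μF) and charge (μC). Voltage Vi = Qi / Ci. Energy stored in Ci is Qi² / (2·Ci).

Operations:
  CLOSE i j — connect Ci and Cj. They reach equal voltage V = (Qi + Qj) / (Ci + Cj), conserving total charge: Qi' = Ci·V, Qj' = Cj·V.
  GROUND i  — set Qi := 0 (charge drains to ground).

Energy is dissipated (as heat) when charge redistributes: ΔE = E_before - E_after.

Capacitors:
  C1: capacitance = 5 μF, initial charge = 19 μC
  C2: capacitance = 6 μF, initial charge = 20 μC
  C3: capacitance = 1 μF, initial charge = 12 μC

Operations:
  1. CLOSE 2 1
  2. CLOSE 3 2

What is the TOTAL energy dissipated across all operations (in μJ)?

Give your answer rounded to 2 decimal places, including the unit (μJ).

Answer: 30.93 μJ

Derivation:
Initial: C1(5μF, Q=19μC, V=3.80V), C2(6μF, Q=20μC, V=3.33V), C3(1μF, Q=12μC, V=12.00V)
Op 1: CLOSE 2-1: Q_total=39.00, C_total=11.00, V=3.55; Q2=21.27, Q1=17.73; dissipated=0.297
Op 2: CLOSE 3-2: Q_total=33.27, C_total=7.00, V=4.75; Q3=4.75, Q2=28.52; dissipated=30.634
Total dissipated: 30.931 μJ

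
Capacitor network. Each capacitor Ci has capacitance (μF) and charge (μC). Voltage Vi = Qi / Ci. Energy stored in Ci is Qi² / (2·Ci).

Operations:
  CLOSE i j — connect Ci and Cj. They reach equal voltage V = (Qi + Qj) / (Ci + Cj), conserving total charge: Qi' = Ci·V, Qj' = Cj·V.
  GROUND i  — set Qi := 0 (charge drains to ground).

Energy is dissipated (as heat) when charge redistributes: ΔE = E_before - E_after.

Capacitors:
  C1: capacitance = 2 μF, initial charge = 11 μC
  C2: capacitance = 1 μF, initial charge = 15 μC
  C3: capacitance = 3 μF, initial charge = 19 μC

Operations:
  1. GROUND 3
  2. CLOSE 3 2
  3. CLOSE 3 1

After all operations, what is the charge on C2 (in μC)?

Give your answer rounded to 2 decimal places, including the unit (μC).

Initial: C1(2μF, Q=11μC, V=5.50V), C2(1μF, Q=15μC, V=15.00V), C3(3μF, Q=19μC, V=6.33V)
Op 1: GROUND 3: Q3=0; energy lost=60.167
Op 2: CLOSE 3-2: Q_total=15.00, C_total=4.00, V=3.75; Q3=11.25, Q2=3.75; dissipated=84.375
Op 3: CLOSE 3-1: Q_total=22.25, C_total=5.00, V=4.45; Q3=13.35, Q1=8.90; dissipated=1.837
Final charges: Q1=8.90, Q2=3.75, Q3=13.35

Answer: 3.75 μC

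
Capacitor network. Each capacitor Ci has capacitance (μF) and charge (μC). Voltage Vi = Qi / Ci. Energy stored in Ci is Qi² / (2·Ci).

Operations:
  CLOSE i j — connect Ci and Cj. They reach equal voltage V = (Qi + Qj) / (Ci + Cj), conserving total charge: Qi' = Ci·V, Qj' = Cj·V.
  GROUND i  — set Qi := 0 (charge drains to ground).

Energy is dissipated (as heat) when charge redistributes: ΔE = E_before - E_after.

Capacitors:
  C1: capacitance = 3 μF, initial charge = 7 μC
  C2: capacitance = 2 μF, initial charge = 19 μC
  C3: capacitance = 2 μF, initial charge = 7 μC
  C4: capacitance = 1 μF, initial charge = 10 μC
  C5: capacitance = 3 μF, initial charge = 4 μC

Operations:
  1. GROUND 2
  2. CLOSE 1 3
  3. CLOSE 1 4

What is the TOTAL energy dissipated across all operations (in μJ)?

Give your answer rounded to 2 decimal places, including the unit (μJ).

Answer: 110.51 μJ

Derivation:
Initial: C1(3μF, Q=7μC, V=2.33V), C2(2μF, Q=19μC, V=9.50V), C3(2μF, Q=7μC, V=3.50V), C4(1μF, Q=10μC, V=10.00V), C5(3μF, Q=4μC, V=1.33V)
Op 1: GROUND 2: Q2=0; energy lost=90.250
Op 2: CLOSE 1-3: Q_total=14.00, C_total=5.00, V=2.80; Q1=8.40, Q3=5.60; dissipated=0.817
Op 3: CLOSE 1-4: Q_total=18.40, C_total=4.00, V=4.60; Q1=13.80, Q4=4.60; dissipated=19.440
Total dissipated: 110.507 μJ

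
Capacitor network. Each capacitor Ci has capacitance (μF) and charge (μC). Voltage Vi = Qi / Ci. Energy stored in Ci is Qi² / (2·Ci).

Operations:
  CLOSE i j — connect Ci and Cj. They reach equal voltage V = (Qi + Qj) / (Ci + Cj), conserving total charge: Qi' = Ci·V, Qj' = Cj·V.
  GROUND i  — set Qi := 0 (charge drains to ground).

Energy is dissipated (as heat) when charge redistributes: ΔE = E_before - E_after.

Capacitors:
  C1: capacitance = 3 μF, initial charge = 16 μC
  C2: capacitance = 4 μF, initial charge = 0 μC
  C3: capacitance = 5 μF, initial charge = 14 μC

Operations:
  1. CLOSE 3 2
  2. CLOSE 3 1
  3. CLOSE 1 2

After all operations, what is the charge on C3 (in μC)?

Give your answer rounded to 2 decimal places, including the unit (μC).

Answer: 14.86 μC

Derivation:
Initial: C1(3μF, Q=16μC, V=5.33V), C2(4μF, Q=0μC, V=0.00V), C3(5μF, Q=14μC, V=2.80V)
Op 1: CLOSE 3-2: Q_total=14.00, C_total=9.00, V=1.56; Q3=7.78, Q2=6.22; dissipated=8.711
Op 2: CLOSE 3-1: Q_total=23.78, C_total=8.00, V=2.97; Q3=14.86, Q1=8.92; dissipated=13.380
Op 3: CLOSE 1-2: Q_total=15.14, C_total=7.00, V=2.16; Q1=6.49, Q2=8.65; dissipated=1.720
Final charges: Q1=6.49, Q2=8.65, Q3=14.86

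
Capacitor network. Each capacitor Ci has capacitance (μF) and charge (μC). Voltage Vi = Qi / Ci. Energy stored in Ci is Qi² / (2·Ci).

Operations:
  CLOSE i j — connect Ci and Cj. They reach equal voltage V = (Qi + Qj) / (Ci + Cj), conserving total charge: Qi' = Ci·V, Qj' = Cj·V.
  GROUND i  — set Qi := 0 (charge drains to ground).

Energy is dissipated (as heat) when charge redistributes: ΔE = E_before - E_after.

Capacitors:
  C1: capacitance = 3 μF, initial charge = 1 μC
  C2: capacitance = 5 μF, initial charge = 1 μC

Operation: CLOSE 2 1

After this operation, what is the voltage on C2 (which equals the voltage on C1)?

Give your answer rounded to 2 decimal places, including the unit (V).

Initial: C1(3μF, Q=1μC, V=0.33V), C2(5μF, Q=1μC, V=0.20V)
Op 1: CLOSE 2-1: Q_total=2.00, C_total=8.00, V=0.25; Q2=1.25, Q1=0.75; dissipated=0.017

Answer: 0.25 V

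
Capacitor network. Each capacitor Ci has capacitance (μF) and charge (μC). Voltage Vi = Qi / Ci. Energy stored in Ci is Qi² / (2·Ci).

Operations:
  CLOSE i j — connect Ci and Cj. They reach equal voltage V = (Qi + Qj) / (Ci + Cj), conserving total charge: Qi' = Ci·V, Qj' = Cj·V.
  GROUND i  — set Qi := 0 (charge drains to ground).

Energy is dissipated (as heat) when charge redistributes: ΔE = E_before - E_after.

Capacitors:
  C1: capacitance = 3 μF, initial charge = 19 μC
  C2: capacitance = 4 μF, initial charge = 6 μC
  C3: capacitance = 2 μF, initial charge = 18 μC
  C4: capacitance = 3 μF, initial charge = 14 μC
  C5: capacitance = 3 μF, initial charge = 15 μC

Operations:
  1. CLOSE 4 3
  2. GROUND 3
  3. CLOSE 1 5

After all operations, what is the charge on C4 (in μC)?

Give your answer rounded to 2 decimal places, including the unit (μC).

Answer: 19.20 μC

Derivation:
Initial: C1(3μF, Q=19μC, V=6.33V), C2(4μF, Q=6μC, V=1.50V), C3(2μF, Q=18μC, V=9.00V), C4(3μF, Q=14μC, V=4.67V), C5(3μF, Q=15μC, V=5.00V)
Op 1: CLOSE 4-3: Q_total=32.00, C_total=5.00, V=6.40; Q4=19.20, Q3=12.80; dissipated=11.267
Op 2: GROUND 3: Q3=0; energy lost=40.960
Op 3: CLOSE 1-5: Q_total=34.00, C_total=6.00, V=5.67; Q1=17.00, Q5=17.00; dissipated=1.333
Final charges: Q1=17.00, Q2=6.00, Q3=0.00, Q4=19.20, Q5=17.00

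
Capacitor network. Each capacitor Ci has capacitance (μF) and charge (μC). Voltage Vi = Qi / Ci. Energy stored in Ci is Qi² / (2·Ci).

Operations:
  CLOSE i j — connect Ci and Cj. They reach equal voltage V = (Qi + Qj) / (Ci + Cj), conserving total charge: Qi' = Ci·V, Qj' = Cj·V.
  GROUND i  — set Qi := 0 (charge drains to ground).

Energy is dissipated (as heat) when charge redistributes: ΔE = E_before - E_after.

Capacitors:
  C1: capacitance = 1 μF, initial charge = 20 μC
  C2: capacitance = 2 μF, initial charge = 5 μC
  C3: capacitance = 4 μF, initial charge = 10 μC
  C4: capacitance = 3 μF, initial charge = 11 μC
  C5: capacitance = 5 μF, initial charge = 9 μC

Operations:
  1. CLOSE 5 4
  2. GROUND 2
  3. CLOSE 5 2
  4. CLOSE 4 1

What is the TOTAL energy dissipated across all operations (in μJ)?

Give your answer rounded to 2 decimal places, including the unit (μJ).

Initial: C1(1μF, Q=20μC, V=20.00V), C2(2μF, Q=5μC, V=2.50V), C3(4μF, Q=10μC, V=2.50V), C4(3μF, Q=11μC, V=3.67V), C5(5μF, Q=9μC, V=1.80V)
Op 1: CLOSE 5-4: Q_total=20.00, C_total=8.00, V=2.50; Q5=12.50, Q4=7.50; dissipated=3.267
Op 2: GROUND 2: Q2=0; energy lost=6.250
Op 3: CLOSE 5-2: Q_total=12.50, C_total=7.00, V=1.79; Q5=8.93, Q2=3.57; dissipated=4.464
Op 4: CLOSE 4-1: Q_total=27.50, C_total=4.00, V=6.88; Q4=20.62, Q1=6.88; dissipated=114.844
Total dissipated: 128.825 μJ

Answer: 128.82 μJ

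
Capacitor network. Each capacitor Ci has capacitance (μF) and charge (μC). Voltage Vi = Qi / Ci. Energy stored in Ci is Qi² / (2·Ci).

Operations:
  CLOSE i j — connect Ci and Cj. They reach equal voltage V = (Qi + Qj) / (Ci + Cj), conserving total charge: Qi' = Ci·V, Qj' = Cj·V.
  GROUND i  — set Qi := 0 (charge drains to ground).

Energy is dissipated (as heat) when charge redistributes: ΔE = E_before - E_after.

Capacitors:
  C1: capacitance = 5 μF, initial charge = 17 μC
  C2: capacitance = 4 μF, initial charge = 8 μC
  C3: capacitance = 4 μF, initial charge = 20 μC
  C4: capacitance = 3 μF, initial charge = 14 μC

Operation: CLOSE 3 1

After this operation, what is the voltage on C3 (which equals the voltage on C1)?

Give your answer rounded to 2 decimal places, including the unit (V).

Initial: C1(5μF, Q=17μC, V=3.40V), C2(4μF, Q=8μC, V=2.00V), C3(4μF, Q=20μC, V=5.00V), C4(3μF, Q=14μC, V=4.67V)
Op 1: CLOSE 3-1: Q_total=37.00, C_total=9.00, V=4.11; Q3=16.44, Q1=20.56; dissipated=2.844

Answer: 4.11 V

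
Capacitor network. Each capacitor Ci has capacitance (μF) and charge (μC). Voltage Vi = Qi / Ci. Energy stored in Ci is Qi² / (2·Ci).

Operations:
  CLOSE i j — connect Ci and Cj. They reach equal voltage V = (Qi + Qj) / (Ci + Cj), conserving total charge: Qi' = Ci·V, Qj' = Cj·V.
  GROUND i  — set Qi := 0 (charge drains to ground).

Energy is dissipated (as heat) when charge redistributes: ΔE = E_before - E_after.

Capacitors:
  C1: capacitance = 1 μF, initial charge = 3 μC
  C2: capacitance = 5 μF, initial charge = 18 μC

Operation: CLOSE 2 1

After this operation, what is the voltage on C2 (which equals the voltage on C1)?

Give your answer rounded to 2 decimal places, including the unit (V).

Initial: C1(1μF, Q=3μC, V=3.00V), C2(5μF, Q=18μC, V=3.60V)
Op 1: CLOSE 2-1: Q_total=21.00, C_total=6.00, V=3.50; Q2=17.50, Q1=3.50; dissipated=0.150

Answer: 3.50 V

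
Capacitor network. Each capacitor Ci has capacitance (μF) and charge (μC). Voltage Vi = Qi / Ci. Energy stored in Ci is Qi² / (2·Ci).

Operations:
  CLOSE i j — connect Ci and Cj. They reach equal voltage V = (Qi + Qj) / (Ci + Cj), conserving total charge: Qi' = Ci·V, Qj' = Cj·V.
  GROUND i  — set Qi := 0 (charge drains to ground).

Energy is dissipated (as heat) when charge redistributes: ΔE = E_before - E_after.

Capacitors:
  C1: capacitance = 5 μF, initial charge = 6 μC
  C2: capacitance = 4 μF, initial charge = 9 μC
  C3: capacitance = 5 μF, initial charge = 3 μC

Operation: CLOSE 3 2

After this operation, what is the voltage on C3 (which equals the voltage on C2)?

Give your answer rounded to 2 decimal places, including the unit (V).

Answer: 1.33 V

Derivation:
Initial: C1(5μF, Q=6μC, V=1.20V), C2(4μF, Q=9μC, V=2.25V), C3(5μF, Q=3μC, V=0.60V)
Op 1: CLOSE 3-2: Q_total=12.00, C_total=9.00, V=1.33; Q3=6.67, Q2=5.33; dissipated=3.025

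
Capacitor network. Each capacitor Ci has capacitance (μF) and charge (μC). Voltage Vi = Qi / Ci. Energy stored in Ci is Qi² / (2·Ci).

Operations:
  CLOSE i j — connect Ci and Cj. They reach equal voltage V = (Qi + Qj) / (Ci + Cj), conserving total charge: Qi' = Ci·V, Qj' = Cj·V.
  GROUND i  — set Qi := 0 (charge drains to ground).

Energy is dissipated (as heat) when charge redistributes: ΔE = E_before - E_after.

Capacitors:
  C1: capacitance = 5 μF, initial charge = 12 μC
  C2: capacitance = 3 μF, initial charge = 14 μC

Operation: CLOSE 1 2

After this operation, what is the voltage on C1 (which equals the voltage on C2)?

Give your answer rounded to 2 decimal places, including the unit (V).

Answer: 3.25 V

Derivation:
Initial: C1(5μF, Q=12μC, V=2.40V), C2(3μF, Q=14μC, V=4.67V)
Op 1: CLOSE 1-2: Q_total=26.00, C_total=8.00, V=3.25; Q1=16.25, Q2=9.75; dissipated=4.817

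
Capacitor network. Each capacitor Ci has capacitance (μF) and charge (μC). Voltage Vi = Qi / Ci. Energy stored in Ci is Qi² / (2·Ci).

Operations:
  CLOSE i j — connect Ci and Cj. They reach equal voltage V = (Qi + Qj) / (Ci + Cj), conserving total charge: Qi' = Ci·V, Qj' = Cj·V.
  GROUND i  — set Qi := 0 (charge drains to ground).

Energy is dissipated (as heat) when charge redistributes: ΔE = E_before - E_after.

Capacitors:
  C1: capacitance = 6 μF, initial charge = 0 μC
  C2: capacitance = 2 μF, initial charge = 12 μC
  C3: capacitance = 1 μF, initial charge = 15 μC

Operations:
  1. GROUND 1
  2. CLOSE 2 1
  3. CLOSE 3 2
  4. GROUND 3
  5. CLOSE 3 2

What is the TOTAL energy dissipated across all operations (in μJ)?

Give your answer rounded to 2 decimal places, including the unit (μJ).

Answer: 117.75 μJ

Derivation:
Initial: C1(6μF, Q=0μC, V=0.00V), C2(2μF, Q=12μC, V=6.00V), C3(1μF, Q=15μC, V=15.00V)
Op 1: GROUND 1: Q1=0; energy lost=0.000
Op 2: CLOSE 2-1: Q_total=12.00, C_total=8.00, V=1.50; Q2=3.00, Q1=9.00; dissipated=27.000
Op 3: CLOSE 3-2: Q_total=18.00, C_total=3.00, V=6.00; Q3=6.00, Q2=12.00; dissipated=60.750
Op 4: GROUND 3: Q3=0; energy lost=18.000
Op 5: CLOSE 3-2: Q_total=12.00, C_total=3.00, V=4.00; Q3=4.00, Q2=8.00; dissipated=12.000
Total dissipated: 117.750 μJ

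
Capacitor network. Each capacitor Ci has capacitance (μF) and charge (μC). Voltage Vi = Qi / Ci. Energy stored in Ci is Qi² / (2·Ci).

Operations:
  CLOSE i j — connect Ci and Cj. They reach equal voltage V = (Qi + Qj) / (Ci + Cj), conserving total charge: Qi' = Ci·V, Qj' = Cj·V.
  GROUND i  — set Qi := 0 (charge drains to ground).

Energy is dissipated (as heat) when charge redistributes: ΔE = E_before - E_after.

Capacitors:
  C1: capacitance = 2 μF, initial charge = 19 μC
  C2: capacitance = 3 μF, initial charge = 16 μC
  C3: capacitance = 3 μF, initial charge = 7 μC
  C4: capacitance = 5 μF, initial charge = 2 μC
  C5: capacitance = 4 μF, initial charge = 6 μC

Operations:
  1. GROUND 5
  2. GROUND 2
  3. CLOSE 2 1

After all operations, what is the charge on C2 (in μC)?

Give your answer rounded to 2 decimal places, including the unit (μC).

Answer: 11.40 μC

Derivation:
Initial: C1(2μF, Q=19μC, V=9.50V), C2(3μF, Q=16μC, V=5.33V), C3(3μF, Q=7μC, V=2.33V), C4(5μF, Q=2μC, V=0.40V), C5(4μF, Q=6μC, V=1.50V)
Op 1: GROUND 5: Q5=0; energy lost=4.500
Op 2: GROUND 2: Q2=0; energy lost=42.667
Op 3: CLOSE 2-1: Q_total=19.00, C_total=5.00, V=3.80; Q2=11.40, Q1=7.60; dissipated=54.150
Final charges: Q1=7.60, Q2=11.40, Q3=7.00, Q4=2.00, Q5=0.00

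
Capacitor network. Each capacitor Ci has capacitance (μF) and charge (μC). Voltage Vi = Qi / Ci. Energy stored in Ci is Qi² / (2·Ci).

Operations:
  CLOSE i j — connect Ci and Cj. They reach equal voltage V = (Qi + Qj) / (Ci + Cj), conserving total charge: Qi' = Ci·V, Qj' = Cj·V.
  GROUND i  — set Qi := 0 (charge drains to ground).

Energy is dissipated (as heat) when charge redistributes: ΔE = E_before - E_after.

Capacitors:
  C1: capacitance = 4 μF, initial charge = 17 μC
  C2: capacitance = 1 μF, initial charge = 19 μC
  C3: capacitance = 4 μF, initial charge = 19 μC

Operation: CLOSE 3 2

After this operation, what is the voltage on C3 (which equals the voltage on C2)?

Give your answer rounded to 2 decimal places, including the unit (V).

Initial: C1(4μF, Q=17μC, V=4.25V), C2(1μF, Q=19μC, V=19.00V), C3(4μF, Q=19μC, V=4.75V)
Op 1: CLOSE 3-2: Q_total=38.00, C_total=5.00, V=7.60; Q3=30.40, Q2=7.60; dissipated=81.225

Answer: 7.60 V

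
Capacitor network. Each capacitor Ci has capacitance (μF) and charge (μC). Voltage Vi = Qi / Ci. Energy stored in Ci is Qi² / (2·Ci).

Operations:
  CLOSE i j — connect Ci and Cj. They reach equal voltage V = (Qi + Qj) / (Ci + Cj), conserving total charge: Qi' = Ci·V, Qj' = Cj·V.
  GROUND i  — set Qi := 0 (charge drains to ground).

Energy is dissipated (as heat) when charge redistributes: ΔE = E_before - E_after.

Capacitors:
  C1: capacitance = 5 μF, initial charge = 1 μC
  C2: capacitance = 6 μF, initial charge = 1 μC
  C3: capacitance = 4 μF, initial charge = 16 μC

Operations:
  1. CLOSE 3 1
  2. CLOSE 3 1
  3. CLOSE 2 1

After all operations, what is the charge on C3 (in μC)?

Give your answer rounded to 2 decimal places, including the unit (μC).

Initial: C1(5μF, Q=1μC, V=0.20V), C2(6μF, Q=1μC, V=0.17V), C3(4μF, Q=16μC, V=4.00V)
Op 1: CLOSE 3-1: Q_total=17.00, C_total=9.00, V=1.89; Q3=7.56, Q1=9.44; dissipated=16.044
Op 2: CLOSE 3-1: Q_total=17.00, C_total=9.00, V=1.89; Q3=7.56, Q1=9.44; dissipated=0.000
Op 3: CLOSE 2-1: Q_total=10.44, C_total=11.00, V=0.95; Q2=5.70, Q1=4.75; dissipated=4.045
Final charges: Q1=4.75, Q2=5.70, Q3=7.56

Answer: 7.56 μC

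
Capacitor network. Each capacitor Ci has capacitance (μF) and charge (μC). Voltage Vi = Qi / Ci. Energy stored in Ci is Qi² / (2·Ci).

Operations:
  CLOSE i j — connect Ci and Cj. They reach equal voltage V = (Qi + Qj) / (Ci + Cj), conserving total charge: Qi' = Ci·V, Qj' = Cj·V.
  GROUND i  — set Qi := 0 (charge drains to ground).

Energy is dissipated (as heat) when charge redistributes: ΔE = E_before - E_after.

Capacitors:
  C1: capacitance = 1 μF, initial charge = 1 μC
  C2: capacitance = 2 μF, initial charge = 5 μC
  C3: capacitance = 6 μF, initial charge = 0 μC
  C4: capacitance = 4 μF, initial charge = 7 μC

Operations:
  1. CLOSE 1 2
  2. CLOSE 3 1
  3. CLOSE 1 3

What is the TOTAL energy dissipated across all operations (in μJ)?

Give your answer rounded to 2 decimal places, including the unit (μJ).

Answer: 2.46 μJ

Derivation:
Initial: C1(1μF, Q=1μC, V=1.00V), C2(2μF, Q=5μC, V=2.50V), C3(6μF, Q=0μC, V=0.00V), C4(4μF, Q=7μC, V=1.75V)
Op 1: CLOSE 1-2: Q_total=6.00, C_total=3.00, V=2.00; Q1=2.00, Q2=4.00; dissipated=0.750
Op 2: CLOSE 3-1: Q_total=2.00, C_total=7.00, V=0.29; Q3=1.71, Q1=0.29; dissipated=1.714
Op 3: CLOSE 1-3: Q_total=2.00, C_total=7.00, V=0.29; Q1=0.29, Q3=1.71; dissipated=0.000
Total dissipated: 2.464 μJ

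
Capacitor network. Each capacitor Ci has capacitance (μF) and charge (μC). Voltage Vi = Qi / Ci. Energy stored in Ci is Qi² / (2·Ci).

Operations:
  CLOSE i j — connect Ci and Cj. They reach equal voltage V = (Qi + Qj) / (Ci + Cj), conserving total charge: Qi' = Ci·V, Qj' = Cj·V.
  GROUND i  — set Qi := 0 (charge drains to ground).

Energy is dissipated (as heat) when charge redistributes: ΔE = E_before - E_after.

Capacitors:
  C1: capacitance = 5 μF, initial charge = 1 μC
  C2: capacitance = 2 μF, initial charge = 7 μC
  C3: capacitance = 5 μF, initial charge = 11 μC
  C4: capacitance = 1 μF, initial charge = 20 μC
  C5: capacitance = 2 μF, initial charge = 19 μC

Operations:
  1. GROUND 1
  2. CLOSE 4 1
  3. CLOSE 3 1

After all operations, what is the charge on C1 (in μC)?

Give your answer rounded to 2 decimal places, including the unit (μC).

Initial: C1(5μF, Q=1μC, V=0.20V), C2(2μF, Q=7μC, V=3.50V), C3(5μF, Q=11μC, V=2.20V), C4(1μF, Q=20μC, V=20.00V), C5(2μF, Q=19μC, V=9.50V)
Op 1: GROUND 1: Q1=0; energy lost=0.100
Op 2: CLOSE 4-1: Q_total=20.00, C_total=6.00, V=3.33; Q4=3.33, Q1=16.67; dissipated=166.667
Op 3: CLOSE 3-1: Q_total=27.67, C_total=10.00, V=2.77; Q3=13.83, Q1=13.83; dissipated=1.606
Final charges: Q1=13.83, Q2=7.00, Q3=13.83, Q4=3.33, Q5=19.00

Answer: 13.83 μC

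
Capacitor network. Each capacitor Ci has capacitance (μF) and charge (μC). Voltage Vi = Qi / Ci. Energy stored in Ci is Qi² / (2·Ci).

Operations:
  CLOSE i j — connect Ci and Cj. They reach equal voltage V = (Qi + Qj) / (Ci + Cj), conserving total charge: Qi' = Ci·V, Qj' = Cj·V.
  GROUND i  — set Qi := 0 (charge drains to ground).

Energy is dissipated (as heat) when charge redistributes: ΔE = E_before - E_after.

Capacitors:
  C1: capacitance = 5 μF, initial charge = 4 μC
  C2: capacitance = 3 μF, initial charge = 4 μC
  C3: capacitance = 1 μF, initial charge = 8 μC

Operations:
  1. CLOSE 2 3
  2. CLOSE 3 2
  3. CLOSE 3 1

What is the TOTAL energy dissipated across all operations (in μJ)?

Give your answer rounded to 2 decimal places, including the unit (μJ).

Answer: 18.68 μJ

Derivation:
Initial: C1(5μF, Q=4μC, V=0.80V), C2(3μF, Q=4μC, V=1.33V), C3(1μF, Q=8μC, V=8.00V)
Op 1: CLOSE 2-3: Q_total=12.00, C_total=4.00, V=3.00; Q2=9.00, Q3=3.00; dissipated=16.667
Op 2: CLOSE 3-2: Q_total=12.00, C_total=4.00, V=3.00; Q3=3.00, Q2=9.00; dissipated=0.000
Op 3: CLOSE 3-1: Q_total=7.00, C_total=6.00, V=1.17; Q3=1.17, Q1=5.83; dissipated=2.017
Total dissipated: 18.683 μJ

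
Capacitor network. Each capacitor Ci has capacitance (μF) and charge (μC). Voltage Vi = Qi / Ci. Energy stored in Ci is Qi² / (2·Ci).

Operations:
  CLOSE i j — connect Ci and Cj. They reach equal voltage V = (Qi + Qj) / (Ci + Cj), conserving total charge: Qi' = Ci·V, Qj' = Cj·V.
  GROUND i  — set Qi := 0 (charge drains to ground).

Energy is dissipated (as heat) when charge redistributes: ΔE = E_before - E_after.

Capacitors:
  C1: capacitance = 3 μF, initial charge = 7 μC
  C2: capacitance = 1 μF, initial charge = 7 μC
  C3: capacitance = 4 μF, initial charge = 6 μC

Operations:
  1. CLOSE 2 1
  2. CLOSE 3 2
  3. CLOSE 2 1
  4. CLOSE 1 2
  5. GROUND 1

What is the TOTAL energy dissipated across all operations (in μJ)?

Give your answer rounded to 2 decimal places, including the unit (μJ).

Answer: 25.14 μJ

Derivation:
Initial: C1(3μF, Q=7μC, V=2.33V), C2(1μF, Q=7μC, V=7.00V), C3(4μF, Q=6μC, V=1.50V)
Op 1: CLOSE 2-1: Q_total=14.00, C_total=4.00, V=3.50; Q2=3.50, Q1=10.50; dissipated=8.167
Op 2: CLOSE 3-2: Q_total=9.50, C_total=5.00, V=1.90; Q3=7.60, Q2=1.90; dissipated=1.600
Op 3: CLOSE 2-1: Q_total=12.40, C_total=4.00, V=3.10; Q2=3.10, Q1=9.30; dissipated=0.960
Op 4: CLOSE 1-2: Q_total=12.40, C_total=4.00, V=3.10; Q1=9.30, Q2=3.10; dissipated=0.000
Op 5: GROUND 1: Q1=0; energy lost=14.415
Total dissipated: 25.142 μJ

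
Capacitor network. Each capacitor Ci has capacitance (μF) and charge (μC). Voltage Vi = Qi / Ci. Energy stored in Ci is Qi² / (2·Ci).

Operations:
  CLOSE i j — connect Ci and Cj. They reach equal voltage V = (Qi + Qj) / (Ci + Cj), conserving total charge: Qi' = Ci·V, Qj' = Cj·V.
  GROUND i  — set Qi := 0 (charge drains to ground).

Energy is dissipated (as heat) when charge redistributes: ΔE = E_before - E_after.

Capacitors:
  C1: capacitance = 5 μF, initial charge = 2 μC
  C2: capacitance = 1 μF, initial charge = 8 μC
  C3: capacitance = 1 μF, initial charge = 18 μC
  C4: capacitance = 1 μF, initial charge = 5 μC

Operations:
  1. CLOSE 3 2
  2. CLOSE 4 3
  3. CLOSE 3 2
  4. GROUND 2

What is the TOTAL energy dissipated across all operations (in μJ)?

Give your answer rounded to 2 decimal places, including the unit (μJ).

Answer: 105.50 μJ

Derivation:
Initial: C1(5μF, Q=2μC, V=0.40V), C2(1μF, Q=8μC, V=8.00V), C3(1μF, Q=18μC, V=18.00V), C4(1μF, Q=5μC, V=5.00V)
Op 1: CLOSE 3-2: Q_total=26.00, C_total=2.00, V=13.00; Q3=13.00, Q2=13.00; dissipated=25.000
Op 2: CLOSE 4-3: Q_total=18.00, C_total=2.00, V=9.00; Q4=9.00, Q3=9.00; dissipated=16.000
Op 3: CLOSE 3-2: Q_total=22.00, C_total=2.00, V=11.00; Q3=11.00, Q2=11.00; dissipated=4.000
Op 4: GROUND 2: Q2=0; energy lost=60.500
Total dissipated: 105.500 μJ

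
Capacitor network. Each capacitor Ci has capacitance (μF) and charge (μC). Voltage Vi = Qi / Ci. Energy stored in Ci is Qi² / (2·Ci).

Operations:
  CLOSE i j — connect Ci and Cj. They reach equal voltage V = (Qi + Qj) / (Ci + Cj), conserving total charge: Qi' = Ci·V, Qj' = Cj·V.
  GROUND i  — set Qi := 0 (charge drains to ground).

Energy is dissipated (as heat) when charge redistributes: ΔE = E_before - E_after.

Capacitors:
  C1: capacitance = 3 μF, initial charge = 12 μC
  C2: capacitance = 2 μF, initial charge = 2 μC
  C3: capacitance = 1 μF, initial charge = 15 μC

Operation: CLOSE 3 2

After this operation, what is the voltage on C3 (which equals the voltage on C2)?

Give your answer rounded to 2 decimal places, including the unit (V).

Initial: C1(3μF, Q=12μC, V=4.00V), C2(2μF, Q=2μC, V=1.00V), C3(1μF, Q=15μC, V=15.00V)
Op 1: CLOSE 3-2: Q_total=17.00, C_total=3.00, V=5.67; Q3=5.67, Q2=11.33; dissipated=65.333

Answer: 5.67 V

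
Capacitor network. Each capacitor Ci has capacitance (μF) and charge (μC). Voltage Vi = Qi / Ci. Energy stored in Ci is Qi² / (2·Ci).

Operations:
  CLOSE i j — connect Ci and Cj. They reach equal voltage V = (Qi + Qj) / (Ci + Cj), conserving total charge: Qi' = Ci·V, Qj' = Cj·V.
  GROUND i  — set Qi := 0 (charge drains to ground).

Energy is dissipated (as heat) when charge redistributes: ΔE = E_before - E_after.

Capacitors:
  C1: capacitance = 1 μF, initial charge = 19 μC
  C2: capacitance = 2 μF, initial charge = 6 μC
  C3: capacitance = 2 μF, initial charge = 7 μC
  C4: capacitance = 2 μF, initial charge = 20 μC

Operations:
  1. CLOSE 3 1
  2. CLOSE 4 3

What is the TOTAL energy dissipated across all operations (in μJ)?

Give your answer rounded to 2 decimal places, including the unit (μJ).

Initial: C1(1μF, Q=19μC, V=19.00V), C2(2μF, Q=6μC, V=3.00V), C3(2μF, Q=7μC, V=3.50V), C4(2μF, Q=20μC, V=10.00V)
Op 1: CLOSE 3-1: Q_total=26.00, C_total=3.00, V=8.67; Q3=17.33, Q1=8.67; dissipated=80.083
Op 2: CLOSE 4-3: Q_total=37.33, C_total=4.00, V=9.33; Q4=18.67, Q3=18.67; dissipated=0.889
Total dissipated: 80.972 μJ

Answer: 80.97 μJ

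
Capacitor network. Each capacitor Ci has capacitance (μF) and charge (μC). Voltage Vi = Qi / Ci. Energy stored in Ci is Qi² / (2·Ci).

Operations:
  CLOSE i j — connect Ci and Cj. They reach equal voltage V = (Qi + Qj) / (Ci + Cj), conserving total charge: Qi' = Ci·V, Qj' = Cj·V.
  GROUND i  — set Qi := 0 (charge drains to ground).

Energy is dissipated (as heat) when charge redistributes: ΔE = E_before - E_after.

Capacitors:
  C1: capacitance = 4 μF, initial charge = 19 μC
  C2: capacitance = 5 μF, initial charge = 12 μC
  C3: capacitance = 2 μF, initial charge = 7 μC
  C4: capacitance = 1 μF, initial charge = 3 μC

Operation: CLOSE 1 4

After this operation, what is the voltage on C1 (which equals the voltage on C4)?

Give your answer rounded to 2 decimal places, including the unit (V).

Answer: 4.40 V

Derivation:
Initial: C1(4μF, Q=19μC, V=4.75V), C2(5μF, Q=12μC, V=2.40V), C3(2μF, Q=7μC, V=3.50V), C4(1μF, Q=3μC, V=3.00V)
Op 1: CLOSE 1-4: Q_total=22.00, C_total=5.00, V=4.40; Q1=17.60, Q4=4.40; dissipated=1.225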